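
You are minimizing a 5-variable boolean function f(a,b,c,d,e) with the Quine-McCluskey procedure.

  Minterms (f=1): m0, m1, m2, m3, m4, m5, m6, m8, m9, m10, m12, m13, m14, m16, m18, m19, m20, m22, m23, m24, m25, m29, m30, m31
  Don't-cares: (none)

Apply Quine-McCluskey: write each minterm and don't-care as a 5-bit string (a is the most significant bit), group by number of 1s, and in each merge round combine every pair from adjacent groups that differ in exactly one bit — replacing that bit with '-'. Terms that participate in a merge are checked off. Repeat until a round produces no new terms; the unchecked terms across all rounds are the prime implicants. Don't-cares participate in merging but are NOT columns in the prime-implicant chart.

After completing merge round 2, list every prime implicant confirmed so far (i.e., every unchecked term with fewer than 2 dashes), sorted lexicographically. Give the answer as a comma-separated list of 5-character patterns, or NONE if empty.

111-1

size-2^0 implicants → 00000(✓)  00001(✓)  00010(✓)  00011(✓)  00100(✓)  00101(✓)  00110(✓)  01000(✓)  01001(✓)  01010(✓)  01100(✓)  01101(✓)  01110(✓)  10000(✓)  10010(✓)  10011(✓)  10100(✓)  10110(✓)  10111(✓)  11000(✓)  11001(✓)  11101(✓)  11110(✓)  11111(✓)
size-2^1 implicants → -0000(✓)  -0010(✓)  -0011(✓)  -0100(✓)  -0110(✓)  -1000(✓)  -1001(✓)  -1101(✓)  -1110(✓)  0-000(✓)  0-001(✓)  0-010(✓)  0-100(✓)  0-101(✓)  0-110(✓)  00-00(✓)  00-01(✓)  00-10(✓)  000-0(✓)  000-1(✓)  0000-(✓)  0001-(✓)  001-0(✓)  0010-(✓)  01-00(✓)  01-01(✓)  01-10(✓)  010-0(✓)  0100-(✓)  011-0(✓)  0110-(✓)  1-000(✓)  1-110(✓)  1-111(✓)  10-00(✓)  10-10(✓)  10-11(✓)  100-0(✓)  1001-(✓)  101-0(✓)  1011-(✓)  11-01(✓)  1100-(✓)  111-1  1111-(✓)
size-2^2 implicants → --000  --110  -0-00(✓)  -0-10(✓)  -00-0(✓)  -001-  -01-0(✓)  -1-01  -100-  0--00(✓)  0--01(✓)  0--10(✓)  0-0-0(✓)  0-00-(✓)  0-1-0(✓)  0-10-(✓)  00--0(✓)  00-0-(✓)  000--  01--0(✓)  01-0-(✓)  1-11-  10--0(✓)  10-1-
size-2^3 implicants → -0--0  0---0  0--0-
Unchecked terms (primes): --000, --110, -0--0, -001-, -1-01, -100-, 0---0, 0--0-, 000--, 1-11-, 10-1-, 111-1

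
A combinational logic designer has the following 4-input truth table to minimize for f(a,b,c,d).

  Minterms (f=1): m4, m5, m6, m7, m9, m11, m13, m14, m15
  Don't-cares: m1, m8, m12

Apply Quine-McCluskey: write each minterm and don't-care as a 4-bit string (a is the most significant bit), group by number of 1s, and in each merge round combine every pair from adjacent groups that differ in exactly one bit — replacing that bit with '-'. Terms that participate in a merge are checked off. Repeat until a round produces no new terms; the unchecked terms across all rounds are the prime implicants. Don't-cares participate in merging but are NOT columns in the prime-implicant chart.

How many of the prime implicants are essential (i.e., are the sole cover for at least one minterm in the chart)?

2

Round 0: 0001✓ 0100✓ 0101✓ 0110✓ 0111✓ 1000✓ 1001✓ 1011✓ 1100✓ 1101✓ 1110✓ 1111✓
Round 1: -001✓ -100✓ -101✓ -110✓ -111✓ 0-01✓ 01-0✓ 01-1✓ 010-✓ 011-✓ 1-00✓ 1-01✓ 1-11✓ 10-1✓ 100-✓ 11-0✓ 11-1✓ 110-✓ 111-✓
Round 2: --01 -1-0✓ -1-1✓ -10-✓ -11-✓ 01--✓ 1--1 1-0- 11--✓
Round 3: -1--
PIs = {--01, -1--, 1--1, 1-0-}
Coverage chart:
  m4: -1-- ←essential
  m5: --01,-1--
  m6: -1-- ←essential
  m7: -1-- ←essential
  m9: --01,1--1,1-0-
  m11: 1--1 ←essential
  m13: --01,-1--,1--1,1-0-
  m14: -1-- ←essential
  m15: -1--,1--1
Essential: -1--, 1--1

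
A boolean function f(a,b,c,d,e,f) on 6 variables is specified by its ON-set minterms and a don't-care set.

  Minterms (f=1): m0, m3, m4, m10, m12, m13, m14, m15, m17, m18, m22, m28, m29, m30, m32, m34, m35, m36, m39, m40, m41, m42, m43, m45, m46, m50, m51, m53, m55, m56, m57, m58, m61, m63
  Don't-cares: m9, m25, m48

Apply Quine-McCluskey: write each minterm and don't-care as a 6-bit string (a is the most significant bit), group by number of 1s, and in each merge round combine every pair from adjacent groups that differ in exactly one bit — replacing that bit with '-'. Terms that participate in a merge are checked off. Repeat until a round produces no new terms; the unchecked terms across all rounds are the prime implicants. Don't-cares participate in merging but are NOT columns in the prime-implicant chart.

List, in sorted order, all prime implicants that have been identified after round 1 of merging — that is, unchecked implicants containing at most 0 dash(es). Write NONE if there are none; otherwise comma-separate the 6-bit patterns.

Round 0: 000000✓ 000011✓ 000100✓ 001001✓ 001010✓ 001100✓ 001101✓ 001110✓ 001111✓ 010001✓ 010010✓ 010110✓ 011001✓ 011100✓ 011101✓ 011110✓ 100000✓ 100010✓ 100011✓ 100100✓ 100111✓ 101000✓ 101001✓ 101010✓ 101011✓ 101101✓ 101110✓ 110000✓ 110010✓ 110011✓ 110101✓ 110111✓ 111000✓ 111001✓ 111010✓ 111101✓ 111111✓
Round 1: -00000✓ -00011 -00100✓ -01001✓ -01010✓ -01101✓ -01110✓ -10010 -11001✓ -11101✓ 0-1001✓ 0-1100✓ 0-1101✓ 0-1110✓ 00-100 000-00✓ 001-01✓ 001-10✓ 0011-0✓ 0011-1✓ 00110-✓ 00111-✓ 01-001 01-110 010-10 011-01✓ 0111-0✓ 01110-✓ 1-0000✓ 1-0010✓ 1-0011✓ 1-0111✓ 1-1000✓ 1-1001✓ 1-1010✓ 1-1101✓ 10-000✓ 10-010✓ 10-011✓ 100-00✓ 100-11✓ 1000-0✓ 10001-✓ 101-01✓ 101-10✓ 1010-0✓ 1010-1✓ 10100-✓ 10101-✓ 11-000✓ 11-010✓ 11-101✓ 11-111✓ 110-11✓ 1100-0✓ 11001-✓ 1101-1✓ 111-01✓ 1110-0✓ 11100-✓ 1111-1✓
Round 2: --1001✓ --1101✓ -00-00 -01-01✓ -01-10 -11-01✓ 0-1-01✓ 0-11-0 0-110- 0011-- 1--000✓ 1--010✓ 1-0-11 1-00-0✓ 1-001- 1-1-01✓ 1-10-0✓ 1-100- 10-0-0✓ 10-01- 1010-- 11-0-0✓ 11-1-1
Round 3: --1-01 1--0-0
PIs = {--1-01, -00-00, -00011, -01-10, -10010, 0-11-0, 0-110-, 00-100, 0011--, 01-001, 01-110, 010-10, 1--0-0, 1-0-11, 1-001-, 1-100-, 10-01-, 1010--, 11-1-1}

NONE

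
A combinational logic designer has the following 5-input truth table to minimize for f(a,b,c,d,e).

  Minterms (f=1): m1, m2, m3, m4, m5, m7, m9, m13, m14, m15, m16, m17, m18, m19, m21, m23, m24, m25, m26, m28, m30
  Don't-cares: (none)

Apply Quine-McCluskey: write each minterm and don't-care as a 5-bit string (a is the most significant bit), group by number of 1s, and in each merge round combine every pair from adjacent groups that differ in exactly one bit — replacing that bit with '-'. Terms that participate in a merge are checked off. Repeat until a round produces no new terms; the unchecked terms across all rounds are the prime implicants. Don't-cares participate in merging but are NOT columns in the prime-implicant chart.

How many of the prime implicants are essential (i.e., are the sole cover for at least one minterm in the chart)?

4

size-2^0 implicants → 00001(✓)  00010(✓)  00011(✓)  00100(✓)  00101(✓)  00111(✓)  01001(✓)  01101(✓)  01110(✓)  01111(✓)  10000(✓)  10001(✓)  10010(✓)  10011(✓)  10101(✓)  10111(✓)  11000(✓)  11001(✓)  11010(✓)  11100(✓)  11110(✓)
size-2^1 implicants → -0001(✓)  -0010(✓)  -0011(✓)  -0101(✓)  -0111(✓)  -1001(✓)  -1110  0-001(✓)  0-101(✓)  0-111(✓)  00-01(✓)  00-11(✓)  000-1(✓)  0001-(✓)  001-1(✓)  0010-  01-01(✓)  011-1(✓)  0111-  1-000(✓)  1-001(✓)  1-010(✓)  10-01(✓)  10-11(✓)  100-0(✓)  100-1(✓)  1000-(✓)  1001-(✓)  101-1(✓)  11-00(✓)  11-10(✓)  110-0(✓)  1100-(✓)  111-0(✓)
size-2^2 implicants → --001  -0-01(✓)  -0-11(✓)  -00-1(✓)  -001-  -01-1(✓)  0--01  0-1-1  00--1(✓)  1-0-0  1-00-  10--1(✓)  100--  11--0
size-2^3 implicants → -0--1
Unchecked terms (primes): --001, -0--1, -001-, -1110, 0--01, 0-1-1, 0010-, 0111-, 1-0-0, 1-00-, 100--, 11--0
Minterm coverage:
  m1 ⊆ --001,-0--1,0--01
  m2 ⊆ -001- [E]
  m3 ⊆ -0--1,-001-
  m4 ⊆ 0010- [E]
  m5 ⊆ -0--1,0--01,0-1-1,0010-
  m7 ⊆ -0--1,0-1-1
  m9 ⊆ --001,0--01
  m13 ⊆ 0--01,0-1-1
  m14 ⊆ -1110,0111-
  m15 ⊆ 0-1-1,0111-
  m16 ⊆ 1-0-0,1-00-,100--
  m17 ⊆ --001,-0--1,1-00-,100--
  m18 ⊆ -001-,1-0-0,100--
  m19 ⊆ -0--1,-001-,100--
  m21 ⊆ -0--1 [E]
  m23 ⊆ -0--1 [E]
  m24 ⊆ 1-0-0,1-00-,11--0
  m25 ⊆ --001,1-00-
  m26 ⊆ 1-0-0,11--0
  m28 ⊆ 11--0 [E]
  m30 ⊆ -1110,11--0
E = {-0--1, -001-, 0010-, 11--0}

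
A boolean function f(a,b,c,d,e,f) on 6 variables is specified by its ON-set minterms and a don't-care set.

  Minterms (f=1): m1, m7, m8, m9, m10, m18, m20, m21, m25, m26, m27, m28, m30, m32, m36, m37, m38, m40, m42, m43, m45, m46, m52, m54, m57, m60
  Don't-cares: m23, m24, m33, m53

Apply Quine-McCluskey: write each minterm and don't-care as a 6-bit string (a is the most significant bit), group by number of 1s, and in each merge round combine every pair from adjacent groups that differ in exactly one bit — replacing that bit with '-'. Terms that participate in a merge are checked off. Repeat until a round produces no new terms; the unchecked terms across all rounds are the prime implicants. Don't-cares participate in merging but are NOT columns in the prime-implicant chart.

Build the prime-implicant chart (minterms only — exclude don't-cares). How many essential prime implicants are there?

Round 0: 000001✓ 000111✓ 001000✓ 001001✓ 001010✓ 010010✓ 010100✓ 010101✓ 010111✓ 011000✓ 011001✓ 011010✓ 011011✓ 011100✓ 011110✓ 100000✓ 100001✓ 100100✓ 100101✓ 100110✓ 101000✓ 101010✓ 101011✓ 101101✓ 101110✓ 110100✓ 110101✓ 110110✓ 111001✓ 111100✓
Round 1: -00001 -01000✓ -01010✓ -10100✓ -10101✓ -11001 -11100✓ 0-0111 0-1000✓ 0-1001✓ 0-1010✓ 00-001 0010-0✓ 00100-✓ 01-010 01-100✓ 0101-1 01010-✓ 011-00✓ 011-10✓ 0110-0✓ 0110-1✓ 01100-✓ 01101-✓ 0111-0✓ 1-0100✓ 1-0101✓ 1-0110✓ 10-000 10-101 10-110 100-00✓ 100-01✓ 10000-✓ 1001-0✓ 10010-✓ 101-10 1010-0✓ 10101- 11-100✓ 1101-0✓ 11010-✓
Round 2: -010-0 -1-100 -1010- 0-10-0 0-100- 011--0 0110-- 1-01-0 1-010- 100-0-
PIs = {-00001, -010-0, -1-100, -1010-, -11001, 0-0111, 0-10-0, 0-100-, 00-001, 01-010, 0101-1, 011--0, 0110--, 1-01-0, 1-010-, 10-000, 10-101, 10-110, 100-0-, 101-10, 10101-}
Coverage chart:
  m1: -00001,00-001
  m7: 0-0111 ←essential
  m8: -010-0,0-10-0,0-100-
  m9: 0-100-,00-001
  m10: -010-0,0-10-0
  m18: 01-010 ←essential
  m20: -1-100,-1010-
  m21: -1010-,0101-1
  m25: -11001,0-100-,0110--
  m26: 0-10-0,01-010,011--0,0110--
  m27: 0110-- ←essential
  m28: -1-100,011--0
  m30: 011--0 ←essential
  m32: 10-000,100-0-
  m36: 1-01-0,1-010-,100-0-
  m37: 1-010-,10-101,100-0-
  m38: 1-01-0,10-110
  m40: -010-0,10-000
  m42: -010-0,101-10,10101-
  m43: 10101- ←essential
  m45: 10-101 ←essential
  m46: 10-110,101-10
  m52: -1-100,-1010-,1-01-0,1-010-
  m54: 1-01-0 ←essential
  m57: -11001 ←essential
  m60: -1-100 ←essential
Essential: -1-100, -11001, 0-0111, 01-010, 011--0, 0110--, 1-01-0, 10-101, 10101-

9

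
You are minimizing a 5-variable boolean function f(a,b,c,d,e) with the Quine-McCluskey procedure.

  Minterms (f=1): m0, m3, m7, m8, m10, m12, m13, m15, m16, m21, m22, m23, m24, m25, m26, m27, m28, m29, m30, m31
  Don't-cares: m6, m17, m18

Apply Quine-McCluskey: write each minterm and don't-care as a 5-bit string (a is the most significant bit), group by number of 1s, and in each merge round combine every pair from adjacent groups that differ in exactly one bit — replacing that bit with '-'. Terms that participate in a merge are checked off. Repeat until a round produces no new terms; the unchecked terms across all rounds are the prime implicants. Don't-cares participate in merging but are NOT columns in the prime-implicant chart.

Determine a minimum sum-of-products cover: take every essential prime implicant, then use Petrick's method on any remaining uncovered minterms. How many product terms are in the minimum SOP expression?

8

size-2^0 implicants → 00000(✓)  00011(✓)  00110(✓)  00111(✓)  01000(✓)  01010(✓)  01100(✓)  01101(✓)  01111(✓)  10000(✓)  10001(✓)  10010(✓)  10101(✓)  10110(✓)  10111(✓)  11000(✓)  11001(✓)  11010(✓)  11011(✓)  11100(✓)  11101(✓)  11110(✓)  11111(✓)
size-2^1 implicants → -0000(✓)  -0110(✓)  -0111(✓)  -1000(✓)  -1010(✓)  -1100(✓)  -1101(✓)  -1111(✓)  0-000(✓)  0-111(✓)  00-11  0011-(✓)  01-00(✓)  010-0(✓)  011-1(✓)  0110-(✓)  1-000(✓)  1-001(✓)  1-010(✓)  1-101(✓)  1-110(✓)  1-111(✓)  10-01(✓)  10-10(✓)  100-0(✓)  1000-(✓)  101-1(✓)  1011-(✓)  11-00(✓)  11-01(✓)  11-10(✓)  11-11(✓)  110-0(✓)  110-1(✓)  1100-(✓)  1101-(✓)  111-0(✓)  111-1(✓)  1110-(✓)  1111-(✓)
size-2^2 implicants → --000  --111  -011-  -1-00  -10-0  -11-1  -110-  1--01  1--10  1-0-0  1-00-  1-1-1  1-11-  11--0(✓)  11--1(✓)  11-0-(✓)  11-1-(✓)  110--(✓)  111--(✓)
size-2^3 implicants → 11---
Unchecked terms (primes): --000, --111, -011-, -1-00, -10-0, -11-1, -110-, 00-11, 1--01, 1--10, 1-0-0, 1-00-, 1-1-1, 1-11-, 11---
Minterm coverage:
  m0 ⊆ --000 [E]
  m3 ⊆ 00-11 [E]
  m7 ⊆ --111,-011-,00-11
  m8 ⊆ --000,-1-00,-10-0
  m10 ⊆ -10-0 [E]
  m12 ⊆ -1-00,-110-
  m13 ⊆ -11-1,-110-
  m15 ⊆ --111,-11-1
  m16 ⊆ --000,1-0-0,1-00-
  m21 ⊆ 1--01,1-1-1
  m22 ⊆ -011-,1--10,1-11-
  m23 ⊆ --111,-011-,1-1-1,1-11-
  m24 ⊆ --000,-1-00,-10-0,1-0-0,1-00-,11---
  m25 ⊆ 1--01,1-00-,11---
  m26 ⊆ -10-0,1--10,1-0-0,11---
  m27 ⊆ 11--- [E]
  m28 ⊆ -1-00,-110-,11---
  m29 ⊆ -11-1,-110-,1--01,1-1-1,11---
  m30 ⊆ 1--10,1-11-,11---
  m31 ⊆ --111,-11-1,1-1-1,1-11-,11---
E = {--000, -10-0, 00-11, 11---}
Petrick residual → --111, -011-, -110-, 1--01
Cover = c'd'e' + cde + b'cd + bc'e' + bcd' + a'b'de + ad'e + ab  |cover|=8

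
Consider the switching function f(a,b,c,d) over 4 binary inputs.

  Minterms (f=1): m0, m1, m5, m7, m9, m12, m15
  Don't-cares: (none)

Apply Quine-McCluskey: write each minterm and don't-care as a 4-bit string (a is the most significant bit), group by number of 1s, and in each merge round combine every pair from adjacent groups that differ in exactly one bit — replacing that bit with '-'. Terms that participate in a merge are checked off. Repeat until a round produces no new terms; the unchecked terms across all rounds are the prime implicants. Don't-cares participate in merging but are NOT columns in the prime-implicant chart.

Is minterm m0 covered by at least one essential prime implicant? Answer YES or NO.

YES

Round 0: 0000✓ 0001✓ 0101✓ 0111✓ 1001✓ 1100 1111✓
Round 1: -001 -111 0-01 000- 01-1
PIs = {-001, -111, 0-01, 000-, 01-1, 1100}
Coverage chart:
  m0: 000- ←essential
  m1: -001,0-01,000-
  m5: 0-01,01-1
  m7: -111,01-1
  m9: -001 ←essential
  m12: 1100 ←essential
  m15: -111 ←essential
Essential: -001, -111, 000-, 1100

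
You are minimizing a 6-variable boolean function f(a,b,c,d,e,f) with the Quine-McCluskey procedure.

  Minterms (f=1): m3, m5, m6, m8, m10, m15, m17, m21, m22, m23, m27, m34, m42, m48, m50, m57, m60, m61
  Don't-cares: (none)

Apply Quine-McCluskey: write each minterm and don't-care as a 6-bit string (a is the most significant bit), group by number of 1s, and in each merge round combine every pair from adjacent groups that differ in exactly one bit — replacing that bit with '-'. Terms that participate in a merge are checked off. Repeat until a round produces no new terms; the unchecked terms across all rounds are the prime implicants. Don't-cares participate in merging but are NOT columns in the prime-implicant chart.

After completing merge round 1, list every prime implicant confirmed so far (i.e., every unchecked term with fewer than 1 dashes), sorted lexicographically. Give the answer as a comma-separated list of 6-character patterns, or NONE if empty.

[col 0] 000011, 000101*, 000110*, 001000*, 001010*, 001111, 010001*, 010101*, 010110*, 010111*, 011011, 100010*, 101010*, 110000*, 110010*, 111001*, 111100*, 111101*
[col 1] -01010, 0-0101, 0-0110, 0010-0, 010-01, 0101-1, 01011-, 1-0010, 10-010, 1100-0, 111-01, 11110-
Prime implicants: -01010, 0-0101, 0-0110, 000011, 0010-0, 001111, 010-01, 0101-1, 01011-, 011011, 1-0010, 10-010, 1100-0, 111-01, 11110-

000011, 001111, 011011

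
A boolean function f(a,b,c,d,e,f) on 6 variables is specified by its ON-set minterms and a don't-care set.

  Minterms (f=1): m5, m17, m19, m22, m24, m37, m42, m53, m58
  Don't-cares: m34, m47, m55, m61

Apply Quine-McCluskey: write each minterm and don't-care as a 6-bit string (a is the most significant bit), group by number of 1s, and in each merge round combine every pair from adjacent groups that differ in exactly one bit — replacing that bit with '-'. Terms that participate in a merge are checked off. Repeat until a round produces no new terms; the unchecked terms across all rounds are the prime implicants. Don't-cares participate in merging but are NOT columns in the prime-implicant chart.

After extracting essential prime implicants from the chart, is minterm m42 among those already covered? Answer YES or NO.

size-2^0 implicants → 000101(✓)  010001(✓)  010011(✓)  010110  011000  100010(✓)  100101(✓)  101010(✓)  101111  110101(✓)  110111(✓)  111010(✓)  111101(✓)
size-2^1 implicants → -00101  0100-1  1-0101  1-1010  10-010  11-101  1101-1
Unchecked terms (primes): -00101, 0100-1, 010110, 011000, 1-0101, 1-1010, 10-010, 101111, 11-101, 1101-1
Minterm coverage:
  m5 ⊆ -00101 [E]
  m17 ⊆ 0100-1 [E]
  m19 ⊆ 0100-1 [E]
  m22 ⊆ 010110 [E]
  m24 ⊆ 011000 [E]
  m37 ⊆ -00101,1-0101
  m42 ⊆ 1-1010,10-010
  m53 ⊆ 1-0101,11-101,1101-1
  m58 ⊆ 1-1010 [E]
E = {-00101, 0100-1, 010110, 011000, 1-1010}

YES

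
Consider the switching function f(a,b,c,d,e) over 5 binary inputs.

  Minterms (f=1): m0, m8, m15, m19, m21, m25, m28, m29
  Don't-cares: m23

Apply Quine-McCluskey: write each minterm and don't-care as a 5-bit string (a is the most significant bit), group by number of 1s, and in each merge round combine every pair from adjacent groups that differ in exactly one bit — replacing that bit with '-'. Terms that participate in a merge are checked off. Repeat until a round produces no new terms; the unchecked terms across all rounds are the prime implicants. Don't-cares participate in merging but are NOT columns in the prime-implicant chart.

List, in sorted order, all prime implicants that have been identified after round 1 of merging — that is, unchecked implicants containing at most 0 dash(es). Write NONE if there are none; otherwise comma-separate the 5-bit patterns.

01111

[col 0] 00000*, 01000*, 01111, 10011*, 10101*, 10111*, 11001*, 11100*, 11101*
[col 1] 0-000, 1-101, 10-11, 101-1, 11-01, 1110-
Prime implicants: 0-000, 01111, 1-101, 10-11, 101-1, 11-01, 1110-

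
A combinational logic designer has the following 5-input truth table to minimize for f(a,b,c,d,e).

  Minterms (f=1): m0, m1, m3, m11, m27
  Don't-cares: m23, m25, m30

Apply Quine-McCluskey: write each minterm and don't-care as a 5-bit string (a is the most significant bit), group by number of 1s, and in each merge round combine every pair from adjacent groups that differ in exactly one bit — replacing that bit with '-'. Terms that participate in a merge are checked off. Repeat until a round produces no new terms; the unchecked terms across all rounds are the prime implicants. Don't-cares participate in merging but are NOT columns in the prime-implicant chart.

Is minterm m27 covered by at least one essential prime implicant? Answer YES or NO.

NO

Round 0: 00000✓ 00001✓ 00011✓ 01011✓ 10111 11001✓ 11011✓ 11110
Round 1: -1011 0-011 000-1 0000- 110-1
PIs = {-1011, 0-011, 000-1, 0000-, 10111, 110-1, 11110}
Coverage chart:
  m0: 0000- ←essential
  m1: 000-1,0000-
  m3: 0-011,000-1
  m11: -1011,0-011
  m27: -1011,110-1
Essential: 0000-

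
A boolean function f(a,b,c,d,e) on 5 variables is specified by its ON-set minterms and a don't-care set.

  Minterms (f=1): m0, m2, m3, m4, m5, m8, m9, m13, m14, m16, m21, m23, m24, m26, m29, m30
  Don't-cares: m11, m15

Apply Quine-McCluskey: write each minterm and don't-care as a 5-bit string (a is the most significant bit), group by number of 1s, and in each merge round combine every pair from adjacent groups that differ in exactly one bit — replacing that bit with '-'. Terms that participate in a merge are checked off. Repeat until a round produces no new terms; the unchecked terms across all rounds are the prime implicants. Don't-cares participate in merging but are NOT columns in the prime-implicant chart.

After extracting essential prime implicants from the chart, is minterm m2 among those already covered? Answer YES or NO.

NO

[col 0] 00000*, 00010*, 00011*, 00100*, 00101*, 01000*, 01001*, 01011*, 01101*, 01110*, 01111*, 10000*, 10101*, 10111*, 11000*, 11010*, 11101*, 11110*
[col 1] -0000*, -0101*, -1000*, -1101*, -1110, 0-000*, 0-011, 0-101*, 00-00, 000-0, 0001-, 0010-, 01-01*, 01-11*, 010-1*, 0100-, 011-1*, 0111-, 1-000*, 1-101*, 101-1, 11-10, 110-0
[col 2] --000, --101, 01--1
Prime implicants: --000, --101, -1110, 0-011, 00-00, 000-0, 0001-, 0010-, 01--1, 0100-, 0111-, 101-1, 11-10, 110-0
PI chart (minterm → PIs covering it):
  0 | --000,00-00,000-0
  2 | 000-0,0001-
  3 | 0-011,0001-
  4 | 00-00,0010-
  5 | --101,0010-
  8 | --000,0100-
  9 | 01--1,0100-
  13 | --101,01--1
  14 | -1110,0111-
  16 | --000  (sole → essential)
  21 | --101,101-1
  23 | 101-1  (sole → essential)
  24 | --000,110-0
  26 | 11-10,110-0
  29 | --101  (sole → essential)
  30 | -1110,11-10
Essential prime implicants: --000, --101, 101-1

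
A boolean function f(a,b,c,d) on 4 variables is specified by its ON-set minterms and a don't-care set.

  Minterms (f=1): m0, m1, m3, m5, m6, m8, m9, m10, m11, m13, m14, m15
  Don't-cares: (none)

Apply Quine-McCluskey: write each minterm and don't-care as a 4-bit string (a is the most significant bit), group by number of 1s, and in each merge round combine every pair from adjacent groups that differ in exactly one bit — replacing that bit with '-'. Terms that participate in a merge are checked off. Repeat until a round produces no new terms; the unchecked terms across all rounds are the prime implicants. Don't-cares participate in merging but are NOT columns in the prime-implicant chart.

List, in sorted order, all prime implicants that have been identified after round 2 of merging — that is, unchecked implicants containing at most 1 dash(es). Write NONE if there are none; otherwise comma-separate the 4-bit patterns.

Round 0: 0000✓ 0001✓ 0011✓ 0101✓ 0110✓ 1000✓ 1001✓ 1010✓ 1011✓ 1101✓ 1110✓ 1111✓
Round 1: -000✓ -001✓ -011✓ -101✓ -110 0-01✓ 00-1✓ 000-✓ 1-01✓ 1-10✓ 1-11✓ 10-0✓ 10-1✓ 100-✓ 101-✓ 11-1✓ 111-✓
Round 2: --01 -0-1 -00- 1--1 1-1- 10--
PIs = {--01, -0-1, -00-, -110, 1--1, 1-1-, 10--}

-110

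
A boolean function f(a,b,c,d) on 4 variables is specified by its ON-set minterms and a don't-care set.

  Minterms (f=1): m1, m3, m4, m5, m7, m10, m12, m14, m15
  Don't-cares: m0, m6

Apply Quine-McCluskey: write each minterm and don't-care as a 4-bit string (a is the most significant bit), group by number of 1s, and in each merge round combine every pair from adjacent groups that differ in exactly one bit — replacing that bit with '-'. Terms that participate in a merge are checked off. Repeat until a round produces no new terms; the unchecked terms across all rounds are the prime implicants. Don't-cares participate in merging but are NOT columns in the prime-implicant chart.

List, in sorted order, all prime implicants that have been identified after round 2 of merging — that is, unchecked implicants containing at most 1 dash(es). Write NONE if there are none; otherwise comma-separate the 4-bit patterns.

1-10

Round 0: 0000✓ 0001✓ 0011✓ 0100✓ 0101✓ 0110✓ 0111✓ 1010✓ 1100✓ 1110✓ 1111✓
Round 1: -100✓ -110✓ -111✓ 0-00✓ 0-01✓ 0-11✓ 00-1✓ 000-✓ 01-0✓ 01-1✓ 010-✓ 011-✓ 1-10 11-0✓ 111-✓
Round 2: -1-0 -11- 0--1 0-0- 01--
PIs = {-1-0, -11-, 0--1, 0-0-, 01--, 1-10}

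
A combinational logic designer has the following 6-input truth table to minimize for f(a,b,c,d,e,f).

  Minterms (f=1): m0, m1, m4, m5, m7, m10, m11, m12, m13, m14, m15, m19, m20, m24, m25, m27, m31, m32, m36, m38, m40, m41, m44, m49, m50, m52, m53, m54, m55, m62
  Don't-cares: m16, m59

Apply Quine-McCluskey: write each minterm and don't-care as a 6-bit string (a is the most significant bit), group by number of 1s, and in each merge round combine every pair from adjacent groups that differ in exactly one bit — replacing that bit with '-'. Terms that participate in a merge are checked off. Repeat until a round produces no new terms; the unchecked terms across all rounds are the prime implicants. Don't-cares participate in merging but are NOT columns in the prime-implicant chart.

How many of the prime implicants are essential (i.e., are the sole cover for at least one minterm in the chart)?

11

Round 0: 000000✓ 000001✓ 000100✓ 000101✓ 000111✓ 001010✓ 001011✓ 001100✓ 001101✓ 001110✓ 001111✓ 010000✓ 010011✓ 010100✓ 011000✓ 011001✓ 011011✓ 011111✓ 100000✓ 100100✓ 100110✓ 101000✓ 101001✓ 101100✓ 110001✓ 110010✓ 110100✓ 110101✓ 110110✓ 110111✓ 111011✓ 111110✓
Round 1: -00000✓ -00100✓ -01100✓ -10100✓ -11011 0-0000✓ 0-0100✓ 0-1011✓ 0-1111✓ 00-100✓ 00-101✓ 00-111✓ 000-00✓ 000-01✓ 00000-✓ 0001-1✓ 00010-✓ 001-10✓ 001-11✓ 00101-✓ 0011-0✓ 0011-1✓ 00110-✓ 00111-✓ 01-000 01-011 010-00✓ 011-11✓ 0110-1 01100- 1-0100✓ 1-0110✓ 10-000✓ 10-100✓ 100-00✓ 1001-0✓ 101-00✓ 10100- 11-110 110-01 110-10 1101-0✓ 1101-1✓ 11010-✓ 11011-✓
Round 2: --0100 -0-100 -00-00 0-0-00 0-1-11 00-1-1 00-10- 000-0- 001-1- 0011-- 1-01-0 10--00 1101--
PIs = {--0100, -0-100, -00-00, -11011, 0-0-00, 0-1-11, 00-1-1, 00-10-, 000-0-, 001-1-, 0011--, 01-000, 01-011, 0110-1, 01100-, 1-01-0, 10--00, 10100-, 11-110, 110-01, 110-10, 1101--}
Coverage chart:
  m0: -00-00,0-0-00,000-0-
  m1: 000-0- ←essential
  m4: --0100,-0-100,-00-00,0-0-00,00-10-,000-0-
  m5: 00-1-1,00-10-,000-0-
  m7: 00-1-1 ←essential
  m10: 001-1- ←essential
  m11: 0-1-11,001-1-
  m12: -0-100,00-10-,0011--
  m13: 00-1-1,00-10-,0011--
  m14: 001-1-,0011--
  m15: 0-1-11,00-1-1,001-1-,0011--
  m19: 01-011 ←essential
  m20: --0100,0-0-00
  m24: 01-000,01100-
  m25: 0110-1,01100-
  m27: -11011,0-1-11,01-011,0110-1
  m31: 0-1-11 ←essential
  m32: -00-00,10--00
  m36: --0100,-0-100,-00-00,1-01-0,10--00
  m38: 1-01-0 ←essential
  m40: 10--00,10100-
  m41: 10100- ←essential
  m44: -0-100,10--00
  m49: 110-01 ←essential
  m50: 110-10 ←essential
  m52: --0100,1-01-0,1101--
  m53: 110-01,1101--
  m54: 1-01-0,11-110,110-10,1101--
  m55: 1101-- ←essential
  m62: 11-110 ←essential
Essential: 0-1-11, 00-1-1, 000-0-, 001-1-, 01-011, 1-01-0, 10100-, 11-110, 110-01, 110-10, 1101--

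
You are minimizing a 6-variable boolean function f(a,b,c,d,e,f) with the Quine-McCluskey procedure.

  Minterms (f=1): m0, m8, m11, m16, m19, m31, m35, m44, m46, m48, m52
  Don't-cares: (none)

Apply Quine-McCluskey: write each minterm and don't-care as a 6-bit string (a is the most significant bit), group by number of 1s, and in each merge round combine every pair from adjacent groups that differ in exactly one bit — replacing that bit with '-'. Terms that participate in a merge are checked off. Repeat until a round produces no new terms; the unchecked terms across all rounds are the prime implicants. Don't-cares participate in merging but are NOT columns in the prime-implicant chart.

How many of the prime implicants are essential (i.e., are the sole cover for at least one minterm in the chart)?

size-2^0 implicants → 000000(✓)  001000(✓)  001011  010000(✓)  010011  011111  100011  101100(✓)  101110(✓)  110000(✓)  110100(✓)
size-2^1 implicants → -10000  0-0000  00-000  1011-0  110-00
Unchecked terms (primes): -10000, 0-0000, 00-000, 001011, 010011, 011111, 100011, 1011-0, 110-00
Minterm coverage:
  m0 ⊆ 0-0000,00-000
  m8 ⊆ 00-000 [E]
  m11 ⊆ 001011 [E]
  m16 ⊆ -10000,0-0000
  m19 ⊆ 010011 [E]
  m31 ⊆ 011111 [E]
  m35 ⊆ 100011 [E]
  m44 ⊆ 1011-0 [E]
  m46 ⊆ 1011-0 [E]
  m48 ⊆ -10000,110-00
  m52 ⊆ 110-00 [E]
E = {00-000, 001011, 010011, 011111, 100011, 1011-0, 110-00}

7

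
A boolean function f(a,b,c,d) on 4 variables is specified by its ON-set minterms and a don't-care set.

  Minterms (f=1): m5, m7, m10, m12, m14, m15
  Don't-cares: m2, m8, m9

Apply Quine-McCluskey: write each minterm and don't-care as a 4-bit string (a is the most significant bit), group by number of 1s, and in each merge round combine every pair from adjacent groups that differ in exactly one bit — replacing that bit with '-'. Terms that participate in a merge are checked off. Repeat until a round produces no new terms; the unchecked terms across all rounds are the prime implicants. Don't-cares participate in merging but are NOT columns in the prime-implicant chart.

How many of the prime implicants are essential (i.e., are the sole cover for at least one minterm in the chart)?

2

size-2^0 implicants → 0010(✓)  0101(✓)  0111(✓)  1000(✓)  1001(✓)  1010(✓)  1100(✓)  1110(✓)  1111(✓)
size-2^1 implicants → -010  -111  01-1  1-00(✓)  1-10(✓)  10-0(✓)  100-  11-0(✓)  111-
size-2^2 implicants → 1--0
Unchecked terms (primes): -010, -111, 01-1, 1--0, 100-, 111-
Minterm coverage:
  m5 ⊆ 01-1 [E]
  m7 ⊆ -111,01-1
  m10 ⊆ -010,1--0
  m12 ⊆ 1--0 [E]
  m14 ⊆ 1--0,111-
  m15 ⊆ -111,111-
E = {01-1, 1--0}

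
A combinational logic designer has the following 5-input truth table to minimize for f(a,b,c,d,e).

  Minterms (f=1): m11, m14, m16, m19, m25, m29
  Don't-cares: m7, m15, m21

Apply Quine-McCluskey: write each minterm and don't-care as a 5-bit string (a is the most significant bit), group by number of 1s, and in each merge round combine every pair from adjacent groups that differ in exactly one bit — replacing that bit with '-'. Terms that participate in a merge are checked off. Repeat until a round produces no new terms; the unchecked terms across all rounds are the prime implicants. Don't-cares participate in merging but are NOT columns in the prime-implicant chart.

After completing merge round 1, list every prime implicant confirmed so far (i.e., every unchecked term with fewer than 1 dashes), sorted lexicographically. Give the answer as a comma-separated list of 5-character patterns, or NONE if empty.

size-2^0 implicants → 00111(✓)  01011(✓)  01110(✓)  01111(✓)  10000  10011  10101(✓)  11001(✓)  11101(✓)
size-2^1 implicants → 0-111  01-11  0111-  1-101  11-01
Unchecked terms (primes): 0-111, 01-11, 0111-, 1-101, 10000, 10011, 11-01

10000, 10011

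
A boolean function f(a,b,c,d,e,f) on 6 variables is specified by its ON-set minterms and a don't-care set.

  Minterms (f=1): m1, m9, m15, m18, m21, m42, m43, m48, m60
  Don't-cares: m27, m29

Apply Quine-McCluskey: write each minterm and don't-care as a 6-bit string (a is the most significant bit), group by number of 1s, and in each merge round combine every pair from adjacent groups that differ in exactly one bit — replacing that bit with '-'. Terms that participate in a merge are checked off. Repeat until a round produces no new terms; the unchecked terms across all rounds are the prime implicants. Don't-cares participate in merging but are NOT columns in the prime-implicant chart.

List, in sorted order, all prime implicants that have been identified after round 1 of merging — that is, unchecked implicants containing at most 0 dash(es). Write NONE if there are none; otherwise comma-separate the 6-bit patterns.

size-2^0 implicants → 000001(✓)  001001(✓)  001111  010010  010101(✓)  011011  011101(✓)  101010(✓)  101011(✓)  110000  111100
size-2^1 implicants → 00-001  01-101  10101-
Unchecked terms (primes): 00-001, 001111, 01-101, 010010, 011011, 10101-, 110000, 111100

001111, 010010, 011011, 110000, 111100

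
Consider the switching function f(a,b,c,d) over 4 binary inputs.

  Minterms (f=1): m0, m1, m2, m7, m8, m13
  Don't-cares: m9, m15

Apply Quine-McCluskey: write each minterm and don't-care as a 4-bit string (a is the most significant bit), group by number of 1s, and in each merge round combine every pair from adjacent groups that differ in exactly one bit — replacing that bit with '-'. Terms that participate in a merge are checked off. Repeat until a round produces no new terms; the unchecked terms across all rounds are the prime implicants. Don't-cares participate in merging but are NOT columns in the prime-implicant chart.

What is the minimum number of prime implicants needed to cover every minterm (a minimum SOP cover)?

Round 0: 0000✓ 0001✓ 0010✓ 0111✓ 1000✓ 1001✓ 1101✓ 1111✓
Round 1: -000✓ -001✓ -111 00-0 000-✓ 1-01 100-✓ 11-1
Round 2: -00-
PIs = {-00-, -111, 00-0, 1-01, 11-1}
Coverage chart:
  m0: -00-,00-0
  m1: -00- ←essential
  m2: 00-0 ←essential
  m7: -111 ←essential
  m8: -00- ←essential
  m13: 1-01,11-1
Essential: -00-, -111, 00-0
Petrick residual → 1-01
Min cover (4 terms): b'c' + bcd + a'b'd' + ac'd

4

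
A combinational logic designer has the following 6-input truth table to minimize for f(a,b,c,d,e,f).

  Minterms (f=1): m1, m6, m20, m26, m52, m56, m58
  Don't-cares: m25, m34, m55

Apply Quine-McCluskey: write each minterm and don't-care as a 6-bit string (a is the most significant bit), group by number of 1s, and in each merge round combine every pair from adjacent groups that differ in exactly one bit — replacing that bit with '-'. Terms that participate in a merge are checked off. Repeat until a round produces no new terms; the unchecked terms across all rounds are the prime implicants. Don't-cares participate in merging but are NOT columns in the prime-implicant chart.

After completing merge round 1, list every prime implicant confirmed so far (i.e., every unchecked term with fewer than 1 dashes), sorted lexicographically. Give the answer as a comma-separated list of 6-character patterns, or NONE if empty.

000001, 000110, 011001, 100010, 110111

size-2^0 implicants → 000001  000110  010100(✓)  011001  011010(✓)  100010  110100(✓)  110111  111000(✓)  111010(✓)
size-2^1 implicants → -10100  -11010  1110-0
Unchecked terms (primes): -10100, -11010, 000001, 000110, 011001, 100010, 110111, 1110-0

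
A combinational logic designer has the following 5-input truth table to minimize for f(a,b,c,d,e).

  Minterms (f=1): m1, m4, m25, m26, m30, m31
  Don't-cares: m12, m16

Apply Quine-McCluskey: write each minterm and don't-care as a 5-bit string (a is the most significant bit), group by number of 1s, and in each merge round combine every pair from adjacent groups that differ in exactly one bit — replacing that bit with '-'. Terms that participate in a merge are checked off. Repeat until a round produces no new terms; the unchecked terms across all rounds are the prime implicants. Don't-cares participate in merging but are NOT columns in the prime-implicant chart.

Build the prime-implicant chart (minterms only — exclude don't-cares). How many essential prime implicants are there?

size-2^0 implicants → 00001  00100(✓)  01100(✓)  10000  11001  11010(✓)  11110(✓)  11111(✓)
size-2^1 implicants → 0-100  11-10  1111-
Unchecked terms (primes): 0-100, 00001, 10000, 11-10, 11001, 1111-
Minterm coverage:
  m1 ⊆ 00001 [E]
  m4 ⊆ 0-100 [E]
  m25 ⊆ 11001 [E]
  m26 ⊆ 11-10 [E]
  m30 ⊆ 11-10,1111-
  m31 ⊆ 1111- [E]
E = {0-100, 00001, 11-10, 11001, 1111-}

5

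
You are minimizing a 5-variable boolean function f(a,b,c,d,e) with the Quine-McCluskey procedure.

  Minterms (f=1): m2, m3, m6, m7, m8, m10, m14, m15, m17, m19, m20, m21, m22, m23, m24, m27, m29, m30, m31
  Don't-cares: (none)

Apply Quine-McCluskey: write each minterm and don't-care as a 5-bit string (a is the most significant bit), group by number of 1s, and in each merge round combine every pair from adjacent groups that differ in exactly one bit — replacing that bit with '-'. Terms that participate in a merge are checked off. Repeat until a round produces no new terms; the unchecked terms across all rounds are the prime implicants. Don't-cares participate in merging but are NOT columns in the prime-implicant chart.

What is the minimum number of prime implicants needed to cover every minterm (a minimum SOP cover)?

8

[col 0] 00010*, 00011*, 00110*, 00111*, 01000*, 01010*, 01110*, 01111*, 10001*, 10011*, 10100*, 10101*, 10110*, 10111*, 11000*, 11011*, 11101*, 11110*, 11111*
[col 1] -0011*, -0110*, -0111*, -1000, -1110*, -1111*, 0-010*, 0-110*, 0-111*, 00-10*, 00-11*, 0001-*, 0011-*, 01-10*, 010-0, 0111-*, 1-011*, 1-101*, 1-110*, 1-111*, 10-01*, 10-11*, 100-1*, 101-0*, 101-1*, 1010-*, 1011-*, 11-11*, 111-1*, 1111-*
[col 2] --110*, --111*, -0-11, -011-*, -111-*, 0--10, 0-11-*, 00-1-, 1--11, 1-1-1, 1-11-*, 10--1, 101--
[col 3] --11-
Prime implicants: --11-, -0-11, -1000, 0--10, 00-1-, 010-0, 1--11, 1-1-1, 10--1, 101--
PI chart (minterm → PIs covering it):
  2 | 0--10,00-1-
  3 | -0-11,00-1-
  6 | --11-,0--10,00-1-
  7 | --11-,-0-11,00-1-
  8 | -1000,010-0
  10 | 0--10,010-0
  14 | --11-,0--10
  15 | --11-  (sole → essential)
  17 | 10--1  (sole → essential)
  19 | -0-11,1--11,10--1
  20 | 101--  (sole → essential)
  21 | 1-1-1,10--1,101--
  22 | --11-,101--
  23 | --11-,-0-11,1--11,1-1-1,10--1,101--
  24 | -1000  (sole → essential)
  27 | 1--11  (sole → essential)
  29 | 1-1-1  (sole → essential)
  30 | --11-  (sole → essential)
  31 | --11-,1--11,1-1-1
Essential prime implicants: --11-, -1000, 1--11, 1-1-1, 10--1, 101--
Petrick residual → -0-11, 0--10
Minimum SOP uses 8 PIs: cd + b'de + bc'd'e' + a'de' + ade + ace + ab'e + ab'c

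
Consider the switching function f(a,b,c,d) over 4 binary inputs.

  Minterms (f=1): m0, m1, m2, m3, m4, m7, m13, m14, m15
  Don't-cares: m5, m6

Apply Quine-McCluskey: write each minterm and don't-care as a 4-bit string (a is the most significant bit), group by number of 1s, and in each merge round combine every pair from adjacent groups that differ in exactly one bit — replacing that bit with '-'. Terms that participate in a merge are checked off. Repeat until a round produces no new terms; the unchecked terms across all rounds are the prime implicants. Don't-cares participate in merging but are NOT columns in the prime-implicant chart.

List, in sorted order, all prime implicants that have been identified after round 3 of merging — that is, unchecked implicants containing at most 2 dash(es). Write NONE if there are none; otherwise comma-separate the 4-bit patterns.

-1-1, -11-

Round 0: 0000✓ 0001✓ 0010✓ 0011✓ 0100✓ 0101✓ 0110✓ 0111✓ 1101✓ 1110✓ 1111✓
Round 1: -101✓ -110✓ -111✓ 0-00✓ 0-01✓ 0-10✓ 0-11✓ 00-0✓ 00-1✓ 000-✓ 001-✓ 01-0✓ 01-1✓ 010-✓ 011-✓ 11-1✓ 111-✓
Round 2: -1-1 -11- 0--0✓ 0--1✓ 0-0-✓ 0-1-✓ 00--✓ 01--✓
Round 3: 0---
PIs = {-1-1, -11-, 0---}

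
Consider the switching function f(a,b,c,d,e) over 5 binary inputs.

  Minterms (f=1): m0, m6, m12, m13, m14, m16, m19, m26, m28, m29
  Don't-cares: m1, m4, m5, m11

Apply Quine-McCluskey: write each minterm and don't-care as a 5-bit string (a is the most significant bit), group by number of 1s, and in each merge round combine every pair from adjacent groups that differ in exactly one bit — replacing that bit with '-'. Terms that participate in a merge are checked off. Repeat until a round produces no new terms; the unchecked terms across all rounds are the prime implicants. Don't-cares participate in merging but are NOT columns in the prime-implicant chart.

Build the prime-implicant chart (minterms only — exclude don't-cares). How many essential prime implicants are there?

Round 0: 00000✓ 00001✓ 00100✓ 00101✓ 00110✓ 01011 01100✓ 01101✓ 01110✓ 10000✓ 10011 11010 11100✓ 11101✓
Round 1: -0000 -1100✓ -1101✓ 0-100✓ 0-101✓ 0-110✓ 00-00✓ 00-01✓ 0000-✓ 001-0✓ 0010-✓ 011-0✓ 0110-✓ 1110-✓
Round 2: -110- 0-1-0 0-10- 00-0-
PIs = {-0000, -110-, 0-1-0, 0-10-, 00-0-, 01011, 10011, 11010}
Coverage chart:
  m0: -0000,00-0-
  m6: 0-1-0 ←essential
  m12: -110-,0-1-0,0-10-
  m13: -110-,0-10-
  m14: 0-1-0 ←essential
  m16: -0000 ←essential
  m19: 10011 ←essential
  m26: 11010 ←essential
  m28: -110- ←essential
  m29: -110- ←essential
Essential: -0000, -110-, 0-1-0, 10011, 11010

5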